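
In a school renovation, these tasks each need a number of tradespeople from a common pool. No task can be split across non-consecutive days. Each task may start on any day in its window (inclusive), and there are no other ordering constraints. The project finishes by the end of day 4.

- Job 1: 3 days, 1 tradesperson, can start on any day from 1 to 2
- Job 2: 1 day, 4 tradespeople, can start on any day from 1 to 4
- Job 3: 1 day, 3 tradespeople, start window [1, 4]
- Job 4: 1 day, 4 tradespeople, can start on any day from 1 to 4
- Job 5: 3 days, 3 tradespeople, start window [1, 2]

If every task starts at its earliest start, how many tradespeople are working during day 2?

4

At early start, day 2 has: Job 1, Job 5.
Demand: 1 + 3 = 4.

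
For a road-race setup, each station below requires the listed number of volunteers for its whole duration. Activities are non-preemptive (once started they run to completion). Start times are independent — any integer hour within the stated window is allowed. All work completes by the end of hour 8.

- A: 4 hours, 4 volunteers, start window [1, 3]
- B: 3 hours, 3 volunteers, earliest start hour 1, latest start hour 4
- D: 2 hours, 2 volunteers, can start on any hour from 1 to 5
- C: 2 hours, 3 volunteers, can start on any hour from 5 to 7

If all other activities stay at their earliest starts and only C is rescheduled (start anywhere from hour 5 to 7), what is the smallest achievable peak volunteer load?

C@5: h1:9  h2:9  h3:7  h4:4  h5:3  h6:3  h7:0  h8:0 → peak 9
C@6: h1:9  h2:9  h3:7  h4:4  h5:0  h6:3  h7:3  h8:0 → peak 9
C@7: h1:9  h2:9  h3:7  h4:4  h5:0  h6:0  h7:3  h8:3 → peak 9
Best is C@5, peak 9.

9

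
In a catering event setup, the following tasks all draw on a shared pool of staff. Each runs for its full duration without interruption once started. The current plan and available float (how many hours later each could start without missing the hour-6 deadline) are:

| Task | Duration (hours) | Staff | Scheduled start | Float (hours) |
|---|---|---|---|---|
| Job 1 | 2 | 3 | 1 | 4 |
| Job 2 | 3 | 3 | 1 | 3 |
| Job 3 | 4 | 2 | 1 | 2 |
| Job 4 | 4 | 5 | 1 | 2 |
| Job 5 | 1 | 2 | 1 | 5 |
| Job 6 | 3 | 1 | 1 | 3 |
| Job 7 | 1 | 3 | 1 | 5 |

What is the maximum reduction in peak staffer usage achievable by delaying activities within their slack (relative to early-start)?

9

Early-start peak: h1:19  h2:14  h3:11  h4:7  h5:0  h6:0 ⇒ 19.
Leveled (Job 1@1, Job 2@1, Job 3@1, Job 4@3, Job 5@1, Job 6@4, Job 7@5): h1:10  h2:8  h3:10  h4:8  h5:9  h6:6 ⇒ 10.
Reduction 19 − 10 = 9.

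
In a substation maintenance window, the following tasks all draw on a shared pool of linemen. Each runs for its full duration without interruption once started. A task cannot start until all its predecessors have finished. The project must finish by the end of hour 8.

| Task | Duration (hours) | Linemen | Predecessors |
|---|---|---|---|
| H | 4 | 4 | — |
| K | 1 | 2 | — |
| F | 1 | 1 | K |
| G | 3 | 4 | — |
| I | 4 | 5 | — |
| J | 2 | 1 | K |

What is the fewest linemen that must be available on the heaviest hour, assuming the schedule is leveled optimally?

Early-start (H@1, K@1, F@2, G@1, I@1, J@2) gives peak 15: h1:15  h2:15  h3:14  h4:9  h5:0  h6:0  h7:0  h8:0.
Shift F→5, G→2, I→5, J→5.
Schedule H@1, K@1, F@5, G@2, I@5, J@5: h1:6  h2:8  h3:8  h4:8  h5:7  h6:6  h7:5  h8:5 — peak 8.

8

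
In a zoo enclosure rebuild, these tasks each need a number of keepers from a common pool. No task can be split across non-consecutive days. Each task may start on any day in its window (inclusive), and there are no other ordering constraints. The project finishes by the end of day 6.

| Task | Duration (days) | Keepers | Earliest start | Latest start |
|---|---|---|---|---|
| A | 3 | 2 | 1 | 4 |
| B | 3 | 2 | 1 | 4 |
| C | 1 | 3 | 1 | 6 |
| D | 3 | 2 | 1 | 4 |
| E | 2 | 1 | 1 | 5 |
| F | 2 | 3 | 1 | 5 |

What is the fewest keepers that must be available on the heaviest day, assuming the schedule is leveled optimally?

Early-start (A@1, B@1, C@1, D@1, E@1, F@1) gives peak 13: d1:13  d2:10  d3:6  d4:0  d5:0  d6:0.
Shift C→4, D→4, F→5.
Schedule A@1, B@1, C@4, D@4, E@1, F@5: d1:5  d2:5  d3:4  d4:5  d5:5  d6:5 — peak 5.
Total keeper-days = 29 over 6 days ⇒ peak ≥ ⌈29/6⌉ = 5, so 5 is optimal.

5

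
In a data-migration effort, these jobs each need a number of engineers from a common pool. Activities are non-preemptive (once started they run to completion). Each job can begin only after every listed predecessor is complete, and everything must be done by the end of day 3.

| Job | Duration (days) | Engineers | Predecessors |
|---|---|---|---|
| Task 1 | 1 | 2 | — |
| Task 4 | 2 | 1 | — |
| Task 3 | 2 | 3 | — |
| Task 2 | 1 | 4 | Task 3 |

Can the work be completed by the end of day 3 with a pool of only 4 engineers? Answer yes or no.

no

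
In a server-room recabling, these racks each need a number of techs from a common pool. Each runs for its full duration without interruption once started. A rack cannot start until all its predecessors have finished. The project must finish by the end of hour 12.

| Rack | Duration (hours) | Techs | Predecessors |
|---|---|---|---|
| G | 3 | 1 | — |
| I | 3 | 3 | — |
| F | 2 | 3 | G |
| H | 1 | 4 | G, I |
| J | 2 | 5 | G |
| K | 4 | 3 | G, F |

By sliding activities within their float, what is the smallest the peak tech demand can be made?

5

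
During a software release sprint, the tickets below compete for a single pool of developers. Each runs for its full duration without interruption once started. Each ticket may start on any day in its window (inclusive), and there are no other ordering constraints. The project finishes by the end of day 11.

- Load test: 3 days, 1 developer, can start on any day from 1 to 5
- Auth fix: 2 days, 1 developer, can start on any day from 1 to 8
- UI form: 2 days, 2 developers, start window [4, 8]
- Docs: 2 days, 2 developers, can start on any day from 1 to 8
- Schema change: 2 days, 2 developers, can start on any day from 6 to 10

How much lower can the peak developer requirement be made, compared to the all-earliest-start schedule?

2

Early-start peak: d1:4  d2:4  d3:1  d4:2  d5:2  d6:2  d7:2  d8:0  d9:0  d10:0  d11:0 ⇒ 4.
Leveled (Load test@1, Auth fix@1, UI form@4, Docs@6, Schema change@8): d1:2  d2:2  d3:1  d4:2  d5:2  d6:2  d7:2  d8:2  d9:2  d10:0  d11:0 ⇒ 2.
Reduction 4 − 2 = 2.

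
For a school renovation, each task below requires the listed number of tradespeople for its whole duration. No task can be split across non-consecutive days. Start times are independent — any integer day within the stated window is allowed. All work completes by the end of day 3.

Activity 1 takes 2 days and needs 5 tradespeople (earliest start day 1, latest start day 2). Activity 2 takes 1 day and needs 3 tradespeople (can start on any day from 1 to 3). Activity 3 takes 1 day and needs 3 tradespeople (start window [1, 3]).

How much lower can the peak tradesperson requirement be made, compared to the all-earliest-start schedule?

5

Early-start peak: d1:11  d2:5  d3:0 ⇒ 11.
Leveled (Activity 1@1, Activity 2@3, Activity 3@3): d1:5  d2:5  d3:6 ⇒ 6.
Reduction 11 − 6 = 5.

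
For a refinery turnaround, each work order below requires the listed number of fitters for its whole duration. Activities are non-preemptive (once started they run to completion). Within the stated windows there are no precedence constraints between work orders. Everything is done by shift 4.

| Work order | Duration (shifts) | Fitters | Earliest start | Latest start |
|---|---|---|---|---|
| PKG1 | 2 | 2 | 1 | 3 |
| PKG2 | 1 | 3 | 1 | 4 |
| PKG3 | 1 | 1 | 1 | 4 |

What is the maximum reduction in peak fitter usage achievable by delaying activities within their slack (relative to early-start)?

3

Early-start peak: s1:6  s2:2  s3:0  s4:0 ⇒ 6.
Leveled (PKG1@1, PKG2@3, PKG3@1): s1:3  s2:2  s3:3  s4:0 ⇒ 3.
Reduction 6 − 3 = 3.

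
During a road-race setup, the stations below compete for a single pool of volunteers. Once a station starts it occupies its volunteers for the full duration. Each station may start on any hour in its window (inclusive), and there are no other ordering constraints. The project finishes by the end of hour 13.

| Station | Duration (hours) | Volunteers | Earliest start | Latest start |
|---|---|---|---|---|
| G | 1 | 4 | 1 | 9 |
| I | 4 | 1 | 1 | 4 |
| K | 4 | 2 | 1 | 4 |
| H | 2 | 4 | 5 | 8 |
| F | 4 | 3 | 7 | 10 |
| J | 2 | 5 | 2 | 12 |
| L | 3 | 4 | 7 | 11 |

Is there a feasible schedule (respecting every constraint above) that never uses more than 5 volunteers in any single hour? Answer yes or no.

no

The minimum achievable peak is 6; 5 < 6, so no feasible schedule stays within the cap.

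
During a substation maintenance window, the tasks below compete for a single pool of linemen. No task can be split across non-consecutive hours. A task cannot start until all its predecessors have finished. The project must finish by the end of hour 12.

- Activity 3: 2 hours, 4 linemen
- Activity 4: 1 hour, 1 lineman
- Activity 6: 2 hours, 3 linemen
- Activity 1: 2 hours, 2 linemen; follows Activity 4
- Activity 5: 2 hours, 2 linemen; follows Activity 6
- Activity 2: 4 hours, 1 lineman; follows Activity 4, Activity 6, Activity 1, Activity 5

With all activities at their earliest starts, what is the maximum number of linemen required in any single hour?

9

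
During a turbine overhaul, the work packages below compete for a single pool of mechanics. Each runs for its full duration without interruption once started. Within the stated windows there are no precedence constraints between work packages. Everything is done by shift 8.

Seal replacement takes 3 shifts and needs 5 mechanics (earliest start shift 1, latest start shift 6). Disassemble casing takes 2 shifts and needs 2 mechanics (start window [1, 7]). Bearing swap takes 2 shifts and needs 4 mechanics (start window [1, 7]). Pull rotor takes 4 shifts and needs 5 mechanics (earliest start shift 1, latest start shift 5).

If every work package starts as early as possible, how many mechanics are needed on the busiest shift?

Early-start schedule: Seal replacement@1, Disassemble casing@1, Bearing swap@1, Pull rotor@1.
Load per shift: shift 1: 16, shift 2: 16, shift 3: 10, shift 4: 5, shift 5: 0, shift 6: 0, shift 7: 0, shift 8: 0.
Peak is 16.

16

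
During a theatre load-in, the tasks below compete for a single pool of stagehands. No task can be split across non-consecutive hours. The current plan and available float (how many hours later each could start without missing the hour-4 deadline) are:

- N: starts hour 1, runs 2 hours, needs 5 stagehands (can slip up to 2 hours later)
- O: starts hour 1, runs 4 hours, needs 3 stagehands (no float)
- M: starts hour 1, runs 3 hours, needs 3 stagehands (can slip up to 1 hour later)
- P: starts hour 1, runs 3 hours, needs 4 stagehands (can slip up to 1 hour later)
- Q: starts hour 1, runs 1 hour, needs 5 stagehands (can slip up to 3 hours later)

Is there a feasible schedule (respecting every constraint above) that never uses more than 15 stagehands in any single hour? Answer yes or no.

yes

Schedule N@1, O@1, M@1, P@1, Q@3: h1:15  h2:15  h3:15  h4:3 — peak 15 ≤ 15.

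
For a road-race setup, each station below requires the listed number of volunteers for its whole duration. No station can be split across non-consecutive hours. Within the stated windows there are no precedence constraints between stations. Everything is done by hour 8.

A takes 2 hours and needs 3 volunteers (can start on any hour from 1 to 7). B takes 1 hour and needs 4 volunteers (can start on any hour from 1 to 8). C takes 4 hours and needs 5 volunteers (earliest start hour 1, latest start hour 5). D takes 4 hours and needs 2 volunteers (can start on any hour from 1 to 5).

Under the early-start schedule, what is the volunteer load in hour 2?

10

At early start, hour 2 has: A, C, D.
Demand: 3 + 5 + 2 = 10.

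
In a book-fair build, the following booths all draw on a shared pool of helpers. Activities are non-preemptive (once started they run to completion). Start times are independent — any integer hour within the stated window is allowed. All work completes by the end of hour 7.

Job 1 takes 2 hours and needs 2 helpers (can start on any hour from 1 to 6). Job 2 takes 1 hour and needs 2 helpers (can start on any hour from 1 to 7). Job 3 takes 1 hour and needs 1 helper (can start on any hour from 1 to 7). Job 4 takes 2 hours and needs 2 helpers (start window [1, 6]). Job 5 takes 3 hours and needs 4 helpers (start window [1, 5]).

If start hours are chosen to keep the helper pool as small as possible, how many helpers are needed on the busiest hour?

4

Early-start (Job 1@1, Job 2@1, Job 3@1, Job 4@1, Job 5@1) gives peak 11: h1:11  h2:8  h3:4  h4:0  h5:0  h6:0  h7:0.
Shift Job 3→2, Job 4→3, Job 5→5.
Schedule Job 1@1, Job 2@1, Job 3@2, Job 4@3, Job 5@5: h1:4  h2:3  h3:2  h4:2  h5:4  h6:4  h7:4 — peak 4.
Total helper-hours = 23 over 7 hours ⇒ peak ≥ ⌈23/7⌉ = 4, so 4 is optimal.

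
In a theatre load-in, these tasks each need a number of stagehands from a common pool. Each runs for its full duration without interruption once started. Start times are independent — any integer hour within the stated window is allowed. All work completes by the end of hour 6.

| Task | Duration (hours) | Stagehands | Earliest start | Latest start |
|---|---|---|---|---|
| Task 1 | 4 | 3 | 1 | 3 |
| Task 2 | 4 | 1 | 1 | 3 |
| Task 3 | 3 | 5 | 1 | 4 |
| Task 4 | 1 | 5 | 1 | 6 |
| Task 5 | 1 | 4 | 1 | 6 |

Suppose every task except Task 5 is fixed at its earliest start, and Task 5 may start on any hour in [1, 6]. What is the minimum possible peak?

Task 5@1: h1:18  h2:9  h3:9  h4:4  h5:0  h6:0 → peak 18
Task 5@2: h1:14  h2:13  h3:9  h4:4  h5:0  h6:0 → peak 14
Task 5@3: h1:14  h2:9  h3:13  h4:4  h5:0  h6:0 → peak 14
Task 5@4: h1:14  h2:9  h3:9  h4:8  h5:0  h6:0 → peak 14
Task 5@5: h1:14  h2:9  h3:9  h4:4  h5:4  h6:0 → peak 14
Task 5@6: h1:14  h2:9  h3:9  h4:4  h5:0  h6:4 → peak 14
Best is Task 5@2, peak 14.

14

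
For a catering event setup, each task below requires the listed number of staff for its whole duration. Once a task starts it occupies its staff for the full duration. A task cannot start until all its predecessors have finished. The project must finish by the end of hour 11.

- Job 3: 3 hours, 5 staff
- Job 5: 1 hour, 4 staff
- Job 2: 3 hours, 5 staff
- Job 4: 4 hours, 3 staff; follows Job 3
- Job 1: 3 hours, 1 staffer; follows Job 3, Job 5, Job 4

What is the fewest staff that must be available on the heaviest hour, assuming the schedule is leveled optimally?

6

Early-start (Job 3@1, Job 5@1, Job 2@1, Job 4@4, Job 1@8) gives peak 14: h1:14  h2:10  h3:10  h4:3  h5:3  h6:3  h7:3  h8:1  h9:1  h10:1  h11:0.
Shift Job 5→4, Job 2→9, Job 4→5, Job 1→9.
Schedule Job 3@1, Job 5@4, Job 2@9, Job 4@5, Job 1@9: h1:5  h2:5  h3:5  h4:4  h5:3  h6:3  h7:3  h8:3  h9:6  h10:6  h11:6 — peak 6.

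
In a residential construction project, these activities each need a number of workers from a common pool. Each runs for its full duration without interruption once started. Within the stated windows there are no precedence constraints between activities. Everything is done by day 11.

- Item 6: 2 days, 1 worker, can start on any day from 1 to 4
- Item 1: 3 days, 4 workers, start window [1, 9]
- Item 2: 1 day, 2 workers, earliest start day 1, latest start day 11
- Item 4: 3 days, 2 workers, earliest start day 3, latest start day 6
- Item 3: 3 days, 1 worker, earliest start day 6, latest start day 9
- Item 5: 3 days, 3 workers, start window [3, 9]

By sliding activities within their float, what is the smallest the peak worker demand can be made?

4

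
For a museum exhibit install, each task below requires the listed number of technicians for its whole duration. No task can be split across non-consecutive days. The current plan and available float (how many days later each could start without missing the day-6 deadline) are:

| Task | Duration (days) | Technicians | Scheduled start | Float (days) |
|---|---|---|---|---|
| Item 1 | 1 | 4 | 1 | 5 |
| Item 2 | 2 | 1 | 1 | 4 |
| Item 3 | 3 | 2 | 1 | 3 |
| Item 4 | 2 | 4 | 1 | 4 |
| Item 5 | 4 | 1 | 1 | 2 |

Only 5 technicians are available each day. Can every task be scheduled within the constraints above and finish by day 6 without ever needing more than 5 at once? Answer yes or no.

yes

Schedule Item 1@1, Item 2@1, Item 3@2, Item 4@5, Item 5@2: d1:5  d2:4  d3:3  d4:3  d5:5  d6:4 — peak 5 ≤ 5.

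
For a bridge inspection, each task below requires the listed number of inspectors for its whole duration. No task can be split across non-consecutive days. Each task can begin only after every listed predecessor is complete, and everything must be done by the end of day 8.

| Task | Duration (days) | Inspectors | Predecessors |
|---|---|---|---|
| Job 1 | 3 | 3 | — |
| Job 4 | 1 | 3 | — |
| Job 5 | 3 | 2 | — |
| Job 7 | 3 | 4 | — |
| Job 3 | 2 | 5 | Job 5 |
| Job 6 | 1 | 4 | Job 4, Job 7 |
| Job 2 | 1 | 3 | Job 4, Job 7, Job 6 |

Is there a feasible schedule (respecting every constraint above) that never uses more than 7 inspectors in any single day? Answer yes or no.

Schedule Job 1@1, Job 4@1, Job 5@4, Job 7@2, Job 3@7, Job 6@5, Job 2@6: d1:6  d2:7  d3:7  d4:6  d5:6  d6:5  d7:5  d8:5 — peak 7 ≤ 7.

yes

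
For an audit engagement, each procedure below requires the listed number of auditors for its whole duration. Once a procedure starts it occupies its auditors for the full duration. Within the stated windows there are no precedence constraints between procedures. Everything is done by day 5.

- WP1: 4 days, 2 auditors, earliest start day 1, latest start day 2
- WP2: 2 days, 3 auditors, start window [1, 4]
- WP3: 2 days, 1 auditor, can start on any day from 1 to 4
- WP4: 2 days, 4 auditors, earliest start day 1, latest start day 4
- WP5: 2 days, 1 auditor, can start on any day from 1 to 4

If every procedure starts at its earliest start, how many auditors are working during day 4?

2

At early start, day 4 has: WP1.
Demand: 2 = 2.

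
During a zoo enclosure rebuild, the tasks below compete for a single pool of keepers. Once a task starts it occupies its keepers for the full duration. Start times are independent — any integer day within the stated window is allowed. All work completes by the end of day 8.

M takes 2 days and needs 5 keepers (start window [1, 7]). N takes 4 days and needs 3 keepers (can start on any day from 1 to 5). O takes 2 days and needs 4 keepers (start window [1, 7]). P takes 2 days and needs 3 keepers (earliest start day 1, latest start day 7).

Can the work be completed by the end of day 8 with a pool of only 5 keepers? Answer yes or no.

no

The minimum achievable peak is 6; 5 < 6, so no feasible schedule stays within the cap.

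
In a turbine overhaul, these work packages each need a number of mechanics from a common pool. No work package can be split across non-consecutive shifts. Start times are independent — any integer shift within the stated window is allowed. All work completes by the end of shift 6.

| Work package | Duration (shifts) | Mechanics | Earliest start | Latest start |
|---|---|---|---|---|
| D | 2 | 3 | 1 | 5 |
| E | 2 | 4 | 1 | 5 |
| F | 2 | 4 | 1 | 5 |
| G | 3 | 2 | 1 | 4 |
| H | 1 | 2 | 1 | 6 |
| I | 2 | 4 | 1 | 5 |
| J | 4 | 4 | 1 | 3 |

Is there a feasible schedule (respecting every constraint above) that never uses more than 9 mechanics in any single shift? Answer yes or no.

The minimum achievable peak is 10; 9 < 10, so no feasible schedule stays within the cap.

no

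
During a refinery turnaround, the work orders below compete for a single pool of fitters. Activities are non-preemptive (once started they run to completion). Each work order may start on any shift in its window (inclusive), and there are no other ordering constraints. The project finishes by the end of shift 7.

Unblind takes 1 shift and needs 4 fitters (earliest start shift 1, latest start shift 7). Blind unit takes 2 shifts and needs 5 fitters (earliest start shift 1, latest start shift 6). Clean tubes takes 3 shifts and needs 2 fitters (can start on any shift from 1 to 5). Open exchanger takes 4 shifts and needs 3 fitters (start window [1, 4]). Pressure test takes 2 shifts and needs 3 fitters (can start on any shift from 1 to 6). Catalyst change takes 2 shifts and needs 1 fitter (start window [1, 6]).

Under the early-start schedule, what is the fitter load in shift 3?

At early start, shift 3 has: Clean tubes, Open exchanger.
Demand: 2 + 3 = 5.

5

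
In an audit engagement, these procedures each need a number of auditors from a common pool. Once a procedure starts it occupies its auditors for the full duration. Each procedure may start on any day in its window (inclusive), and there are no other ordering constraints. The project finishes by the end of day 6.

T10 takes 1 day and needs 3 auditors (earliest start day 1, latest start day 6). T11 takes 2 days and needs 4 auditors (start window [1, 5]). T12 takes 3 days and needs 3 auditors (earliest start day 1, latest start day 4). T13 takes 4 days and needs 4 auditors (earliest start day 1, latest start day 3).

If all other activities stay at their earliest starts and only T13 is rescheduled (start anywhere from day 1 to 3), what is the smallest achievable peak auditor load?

10

T13@1: d1:14  d2:11  d3:7  d4:4  d5:0  d6:0 → peak 14
T13@2: d1:10  d2:11  d3:7  d4:4  d5:4  d6:0 → peak 11
T13@3: d1:10  d2:7  d3:7  d4:4  d5:4  d6:4 → peak 10
Best is T13@3, peak 10.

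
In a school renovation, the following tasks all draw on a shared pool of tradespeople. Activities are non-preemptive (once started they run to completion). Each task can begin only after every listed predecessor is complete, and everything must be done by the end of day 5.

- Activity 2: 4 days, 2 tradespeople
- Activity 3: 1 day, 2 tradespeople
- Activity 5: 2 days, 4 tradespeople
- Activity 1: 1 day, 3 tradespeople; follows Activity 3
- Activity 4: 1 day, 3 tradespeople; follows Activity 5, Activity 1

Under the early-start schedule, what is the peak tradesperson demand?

9

Early-start schedule: Activity 2@1, Activity 3@1, Activity 5@1, Activity 1@2, Activity 4@3.
Load per day: day 1: 8, day 2: 9, day 3: 5, day 4: 2, day 5: 0.
Peak is 9.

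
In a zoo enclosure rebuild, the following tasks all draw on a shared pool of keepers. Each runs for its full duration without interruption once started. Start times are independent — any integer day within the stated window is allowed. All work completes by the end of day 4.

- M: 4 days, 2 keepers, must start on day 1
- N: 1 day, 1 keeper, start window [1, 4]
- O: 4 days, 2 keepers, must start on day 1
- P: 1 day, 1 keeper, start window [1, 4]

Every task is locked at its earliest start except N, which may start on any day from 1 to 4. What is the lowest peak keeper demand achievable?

N@1: d1:6  d2:4  d3:4  d4:4 → peak 6
N@2: d1:5  d2:5  d3:4  d4:4 → peak 5
N@3: d1:5  d2:4  d3:5  d4:4 → peak 5
N@4: d1:5  d2:4  d3:4  d4:5 → peak 5
Best is N@2, peak 5.

5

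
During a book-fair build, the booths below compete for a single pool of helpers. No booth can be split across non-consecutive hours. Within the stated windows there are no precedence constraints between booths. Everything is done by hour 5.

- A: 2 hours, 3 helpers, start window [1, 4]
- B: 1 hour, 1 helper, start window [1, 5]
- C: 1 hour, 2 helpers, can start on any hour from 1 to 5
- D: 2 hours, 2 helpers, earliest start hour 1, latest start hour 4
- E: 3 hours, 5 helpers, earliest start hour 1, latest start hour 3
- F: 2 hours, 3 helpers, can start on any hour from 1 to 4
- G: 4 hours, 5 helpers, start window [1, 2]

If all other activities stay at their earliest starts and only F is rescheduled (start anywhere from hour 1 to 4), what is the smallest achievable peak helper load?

F@1: h1:21  h2:18  h3:10  h4:5  h5:0 → peak 21
F@2: h1:18  h2:18  h3:13  h4:5  h5:0 → peak 18
F@3: h1:18  h2:15  h3:13  h4:8  h5:0 → peak 18
F@4: h1:18  h2:15  h3:10  h4:8  h5:3 → peak 18
Best is F@2, peak 18.

18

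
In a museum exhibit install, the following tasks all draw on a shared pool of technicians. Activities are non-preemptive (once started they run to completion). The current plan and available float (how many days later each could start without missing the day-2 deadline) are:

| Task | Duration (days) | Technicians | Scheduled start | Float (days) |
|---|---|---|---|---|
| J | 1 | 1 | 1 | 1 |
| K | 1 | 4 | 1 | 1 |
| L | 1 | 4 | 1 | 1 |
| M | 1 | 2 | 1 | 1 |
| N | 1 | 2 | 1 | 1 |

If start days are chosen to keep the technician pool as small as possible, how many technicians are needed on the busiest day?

Early-start (J@1, K@1, L@1, M@1, N@1) gives peak 13: d1:13  d2:0.
Shift L→2, N→2.
Schedule J@1, K@1, L@2, M@1, N@2: d1:7  d2:6 — peak 7.
Total technician-days = 13 over 2 days ⇒ peak ≥ ⌈13/2⌉ = 7, so 7 is optimal.

7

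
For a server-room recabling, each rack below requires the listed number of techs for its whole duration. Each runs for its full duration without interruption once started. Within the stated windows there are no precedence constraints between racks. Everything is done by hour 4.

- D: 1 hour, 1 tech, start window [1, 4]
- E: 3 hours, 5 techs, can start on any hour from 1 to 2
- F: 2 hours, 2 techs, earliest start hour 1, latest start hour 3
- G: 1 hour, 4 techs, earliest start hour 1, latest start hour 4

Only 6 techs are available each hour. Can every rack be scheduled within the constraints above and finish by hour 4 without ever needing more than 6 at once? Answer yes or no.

The minimum achievable peak is 7; 6 < 7, so no feasible schedule stays within the cap.

no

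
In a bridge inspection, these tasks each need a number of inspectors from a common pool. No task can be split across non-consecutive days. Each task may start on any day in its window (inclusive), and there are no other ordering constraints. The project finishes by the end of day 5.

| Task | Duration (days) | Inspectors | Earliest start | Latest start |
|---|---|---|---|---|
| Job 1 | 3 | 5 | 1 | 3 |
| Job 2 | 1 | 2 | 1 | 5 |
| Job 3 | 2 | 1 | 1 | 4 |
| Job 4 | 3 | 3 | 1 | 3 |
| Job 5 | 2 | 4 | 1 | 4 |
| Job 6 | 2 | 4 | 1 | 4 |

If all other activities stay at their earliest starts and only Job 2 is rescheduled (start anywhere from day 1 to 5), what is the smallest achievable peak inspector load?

17

Job 2@1: d1:19  d2:17  d3:8  d4:0  d5:0 → peak 19
Job 2@2: d1:17  d2:19  d3:8  d4:0  d5:0 → peak 19
Job 2@3: d1:17  d2:17  d3:10  d4:0  d5:0 → peak 17
Job 2@4: d1:17  d2:17  d3:8  d4:2  d5:0 → peak 17
Job 2@5: d1:17  d2:17  d3:8  d4:0  d5:2 → peak 17
Best is Job 2@3, peak 17.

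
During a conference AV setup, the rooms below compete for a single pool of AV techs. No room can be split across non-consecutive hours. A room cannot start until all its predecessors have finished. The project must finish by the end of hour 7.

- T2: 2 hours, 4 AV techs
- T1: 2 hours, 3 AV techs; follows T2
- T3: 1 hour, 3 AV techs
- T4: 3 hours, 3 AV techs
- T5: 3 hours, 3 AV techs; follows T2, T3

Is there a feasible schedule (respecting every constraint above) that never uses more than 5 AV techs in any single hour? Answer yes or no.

no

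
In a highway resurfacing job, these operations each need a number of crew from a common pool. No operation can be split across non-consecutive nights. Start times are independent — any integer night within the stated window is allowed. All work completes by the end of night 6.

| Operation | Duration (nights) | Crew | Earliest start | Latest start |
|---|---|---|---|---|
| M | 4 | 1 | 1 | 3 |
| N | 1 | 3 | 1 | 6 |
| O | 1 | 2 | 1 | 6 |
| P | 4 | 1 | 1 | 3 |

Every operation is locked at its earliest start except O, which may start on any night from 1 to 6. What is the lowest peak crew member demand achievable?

5

O@1: n1:7  n2:2  n3:2  n4:2  n5:0  n6:0 → peak 7
O@2: n1:5  n2:4  n3:2  n4:2  n5:0  n6:0 → peak 5
O@3: n1:5  n2:2  n3:4  n4:2  n5:0  n6:0 → peak 5
O@4: n1:5  n2:2  n3:2  n4:4  n5:0  n6:0 → peak 5
O@5: n1:5  n2:2  n3:2  n4:2  n5:2  n6:0 → peak 5
O@6: n1:5  n2:2  n3:2  n4:2  n5:0  n6:2 → peak 5
Best is O@2, peak 5.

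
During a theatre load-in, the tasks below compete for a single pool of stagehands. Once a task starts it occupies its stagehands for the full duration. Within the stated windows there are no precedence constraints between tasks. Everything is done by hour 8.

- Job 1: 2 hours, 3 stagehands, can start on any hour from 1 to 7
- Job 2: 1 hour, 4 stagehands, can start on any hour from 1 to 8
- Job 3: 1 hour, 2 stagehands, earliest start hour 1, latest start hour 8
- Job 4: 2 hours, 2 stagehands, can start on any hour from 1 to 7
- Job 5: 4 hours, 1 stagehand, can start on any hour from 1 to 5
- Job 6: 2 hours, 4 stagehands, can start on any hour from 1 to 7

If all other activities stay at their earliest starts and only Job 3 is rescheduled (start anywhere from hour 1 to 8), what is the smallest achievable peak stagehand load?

Job 3@1: h1:16  h2:10  h3:1  h4:1  h5:0  h6:0  h7:0  h8:0 → peak 16
Job 3@2: h1:14  h2:12  h3:1  h4:1  h5:0  h6:0  h7:0  h8:0 → peak 14
Job 3@3: h1:14  h2:10  h3:3  h4:1  h5:0  h6:0  h7:0  h8:0 → peak 14
Job 3@4: h1:14  h2:10  h3:1  h4:3  h5:0  h6:0  h7:0  h8:0 → peak 14
Job 3@5: h1:14  h2:10  h3:1  h4:1  h5:2  h6:0  h7:0  h8:0 → peak 14
Job 3@6: h1:14  h2:10  h3:1  h4:1  h5:0  h6:2  h7:0  h8:0 → peak 14
Job 3@7: h1:14  h2:10  h3:1  h4:1  h5:0  h6:0  h7:2  h8:0 → peak 14
Job 3@8: h1:14  h2:10  h3:1  h4:1  h5:0  h6:0  h7:0  h8:2 → peak 14
Best is Job 3@2, peak 14.

14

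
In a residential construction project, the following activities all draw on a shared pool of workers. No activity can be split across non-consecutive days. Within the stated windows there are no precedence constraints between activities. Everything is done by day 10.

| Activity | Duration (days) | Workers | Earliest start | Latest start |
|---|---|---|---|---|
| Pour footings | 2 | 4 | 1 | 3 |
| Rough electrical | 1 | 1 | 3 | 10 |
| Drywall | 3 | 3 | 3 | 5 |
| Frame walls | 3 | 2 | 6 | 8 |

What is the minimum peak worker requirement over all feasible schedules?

4

Schedule Pour footings@1, Rough electrical@3, Drywall@3, Frame walls@6: d1:4  d2:4  d3:4  d4:3  d5:3  d6:2  d7:2  d8:2  d9:0  d10:0 — peak 4.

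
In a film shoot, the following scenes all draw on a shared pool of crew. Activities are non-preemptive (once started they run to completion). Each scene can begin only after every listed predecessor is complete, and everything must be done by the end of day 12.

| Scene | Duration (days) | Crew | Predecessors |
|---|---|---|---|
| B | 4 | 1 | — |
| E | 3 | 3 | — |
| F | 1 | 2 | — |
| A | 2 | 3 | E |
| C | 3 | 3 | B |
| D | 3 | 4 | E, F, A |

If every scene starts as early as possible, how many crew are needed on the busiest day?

7

Early-start schedule: B@1, E@1, F@1, A@4, C@5, D@6.
Load per day: day 1: 6, day 2: 4, day 3: 4, day 4: 4, day 5: 6, day 6: 7, day 7: 7, day 8: 4, day 9: 0, day 10: 0, day 11: 0, day 12: 0.
Peak is 7.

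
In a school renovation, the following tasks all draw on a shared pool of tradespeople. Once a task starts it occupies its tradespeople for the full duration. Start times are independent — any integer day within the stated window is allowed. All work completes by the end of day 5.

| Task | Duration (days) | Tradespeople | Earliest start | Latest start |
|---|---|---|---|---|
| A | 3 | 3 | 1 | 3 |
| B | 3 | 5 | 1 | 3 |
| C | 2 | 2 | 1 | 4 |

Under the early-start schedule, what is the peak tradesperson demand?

Early-start schedule: A@1, B@1, C@1.
Load per day: day 1: 10, day 2: 10, day 3: 8, day 4: 0, day 5: 0.
Peak is 10.

10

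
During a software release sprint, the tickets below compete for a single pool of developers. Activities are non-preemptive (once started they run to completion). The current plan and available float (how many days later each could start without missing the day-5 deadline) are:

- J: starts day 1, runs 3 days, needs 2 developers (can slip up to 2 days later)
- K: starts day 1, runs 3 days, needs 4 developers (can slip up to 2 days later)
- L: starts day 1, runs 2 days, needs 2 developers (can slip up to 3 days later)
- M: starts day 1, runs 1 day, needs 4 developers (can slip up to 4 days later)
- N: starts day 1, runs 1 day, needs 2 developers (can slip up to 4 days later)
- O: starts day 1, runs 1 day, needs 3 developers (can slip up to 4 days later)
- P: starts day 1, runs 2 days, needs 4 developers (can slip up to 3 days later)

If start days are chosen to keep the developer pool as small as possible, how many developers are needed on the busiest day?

8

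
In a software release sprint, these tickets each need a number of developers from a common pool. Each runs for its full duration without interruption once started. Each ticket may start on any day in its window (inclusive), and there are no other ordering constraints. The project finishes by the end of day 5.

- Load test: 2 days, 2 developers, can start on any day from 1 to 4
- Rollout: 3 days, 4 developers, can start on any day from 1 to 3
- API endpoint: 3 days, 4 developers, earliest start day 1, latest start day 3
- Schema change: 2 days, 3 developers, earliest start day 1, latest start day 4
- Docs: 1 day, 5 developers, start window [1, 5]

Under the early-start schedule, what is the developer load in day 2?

At early start, day 2 has: Load test, Rollout, API endpoint, Schema change.
Demand: 2 + 4 + 4 + 3 = 13.

13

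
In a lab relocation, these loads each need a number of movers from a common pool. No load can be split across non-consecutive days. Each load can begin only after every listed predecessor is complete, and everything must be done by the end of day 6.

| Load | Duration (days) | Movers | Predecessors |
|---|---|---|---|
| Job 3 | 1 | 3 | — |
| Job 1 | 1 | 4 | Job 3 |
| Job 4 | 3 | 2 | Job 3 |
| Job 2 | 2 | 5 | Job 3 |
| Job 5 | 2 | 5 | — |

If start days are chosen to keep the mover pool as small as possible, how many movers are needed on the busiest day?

Early-start (Job 3@1, Job 1@2, Job 4@2, Job 2@2, Job 5@1) gives peak 16: d1:8  d2:16  d3:7  d4:2  d5:0  d6:0.
Shift Job 2→3, Job 5→5.
Schedule Job 3@1, Job 1@2, Job 4@2, Job 2@3, Job 5@5: d1:3  d2:6  d3:7  d4:7  d5:5  d6:5 — peak 7.

7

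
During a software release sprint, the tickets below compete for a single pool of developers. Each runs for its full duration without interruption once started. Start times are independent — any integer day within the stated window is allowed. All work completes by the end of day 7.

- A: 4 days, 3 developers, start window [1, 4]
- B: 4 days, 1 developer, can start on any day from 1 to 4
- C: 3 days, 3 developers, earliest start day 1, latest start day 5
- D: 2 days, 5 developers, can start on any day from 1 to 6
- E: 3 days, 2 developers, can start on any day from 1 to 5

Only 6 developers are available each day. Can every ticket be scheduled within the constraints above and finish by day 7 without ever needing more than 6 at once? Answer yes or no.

no

The minimum achievable peak is 7; 6 < 7, so no feasible schedule stays within the cap.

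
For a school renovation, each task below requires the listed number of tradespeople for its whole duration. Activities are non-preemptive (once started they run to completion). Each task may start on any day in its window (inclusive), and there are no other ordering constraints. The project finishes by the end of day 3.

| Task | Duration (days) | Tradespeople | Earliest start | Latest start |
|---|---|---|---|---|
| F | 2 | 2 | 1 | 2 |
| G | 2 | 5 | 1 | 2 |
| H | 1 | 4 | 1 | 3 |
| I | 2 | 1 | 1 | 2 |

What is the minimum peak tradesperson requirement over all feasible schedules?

8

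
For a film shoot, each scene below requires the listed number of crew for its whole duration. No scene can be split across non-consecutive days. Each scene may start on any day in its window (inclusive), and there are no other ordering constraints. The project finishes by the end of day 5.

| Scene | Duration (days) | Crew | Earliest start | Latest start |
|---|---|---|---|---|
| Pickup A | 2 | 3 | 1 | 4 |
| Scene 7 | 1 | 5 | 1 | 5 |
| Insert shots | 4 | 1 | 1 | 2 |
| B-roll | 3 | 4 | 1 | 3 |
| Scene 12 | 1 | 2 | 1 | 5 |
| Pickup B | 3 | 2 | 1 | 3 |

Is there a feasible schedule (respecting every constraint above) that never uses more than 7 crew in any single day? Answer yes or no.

The minimum achievable peak is 8; 7 < 8, so no feasible schedule stays within the cap.

no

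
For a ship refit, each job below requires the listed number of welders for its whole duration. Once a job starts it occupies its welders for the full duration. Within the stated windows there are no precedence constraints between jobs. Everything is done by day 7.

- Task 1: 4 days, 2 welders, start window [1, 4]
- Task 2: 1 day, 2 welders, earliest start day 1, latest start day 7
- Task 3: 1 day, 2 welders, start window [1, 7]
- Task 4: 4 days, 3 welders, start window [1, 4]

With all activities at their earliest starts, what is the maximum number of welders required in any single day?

9

Early-start schedule: Task 1@1, Task 2@1, Task 3@1, Task 4@1.
Load per day: day 1: 9, day 2: 5, day 3: 5, day 4: 5, day 5: 0, day 6: 0, day 7: 0.
Peak is 9.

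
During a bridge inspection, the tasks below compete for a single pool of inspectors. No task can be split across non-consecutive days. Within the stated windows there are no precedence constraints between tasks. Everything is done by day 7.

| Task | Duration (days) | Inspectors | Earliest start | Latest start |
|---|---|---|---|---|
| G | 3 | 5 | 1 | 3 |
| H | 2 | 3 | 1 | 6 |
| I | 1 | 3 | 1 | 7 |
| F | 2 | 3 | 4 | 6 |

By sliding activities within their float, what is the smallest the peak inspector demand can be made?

6

Early-start (G@1, H@1, I@1, F@4) gives peak 11: d1:11  d2:8  d3:5  d4:3  d5:3  d6:0  d7:0.
Shift H→4, I→4, F→5.
Schedule G@1, H@4, I@4, F@5: d1:5  d2:5  d3:5  d4:6  d5:6  d6:3  d7:0 — peak 6.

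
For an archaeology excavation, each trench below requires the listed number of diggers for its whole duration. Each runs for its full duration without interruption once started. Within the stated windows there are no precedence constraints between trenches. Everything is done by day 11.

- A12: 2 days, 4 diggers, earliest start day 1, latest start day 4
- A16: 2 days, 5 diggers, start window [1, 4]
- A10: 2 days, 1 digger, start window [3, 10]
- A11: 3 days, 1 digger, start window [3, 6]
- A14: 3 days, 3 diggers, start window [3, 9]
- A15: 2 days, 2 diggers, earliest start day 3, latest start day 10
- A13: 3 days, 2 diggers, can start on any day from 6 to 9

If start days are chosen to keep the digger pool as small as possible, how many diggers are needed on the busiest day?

5

Early-start (A12@1, A16@1, A10@3, A11@3, A14@3, A15@3, A13@6) gives peak 9: d1:9  d2:9  d3:7  d4:7  d5:4  d6:2  d7:2  d8:2  d9:0  d10:0  d11:0.
Shift A16→3, A10→5, A11→5, A14→5, A15→8, A13→8.
Schedule A12@1, A16@3, A10@5, A11@5, A14@5, A15@8, A13@8: d1:4  d2:4  d3:5  d4:5  d5:5  d6:5  d7:4  d8:4  d9:4  d10:2  d11:0 — peak 5.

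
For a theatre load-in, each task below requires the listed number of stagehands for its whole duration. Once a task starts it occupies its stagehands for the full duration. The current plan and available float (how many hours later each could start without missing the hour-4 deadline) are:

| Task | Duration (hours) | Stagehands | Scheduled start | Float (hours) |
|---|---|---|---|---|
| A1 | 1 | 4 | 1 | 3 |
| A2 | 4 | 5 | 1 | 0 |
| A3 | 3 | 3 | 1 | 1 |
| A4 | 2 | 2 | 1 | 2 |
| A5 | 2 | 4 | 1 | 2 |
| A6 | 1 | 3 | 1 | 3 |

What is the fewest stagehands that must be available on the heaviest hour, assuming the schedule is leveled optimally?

Early-start (A1@1, A2@1, A3@1, A4@1, A5@1, A6@1) gives peak 21: h1:21  h2:14  h3:8  h4:5.
Shift A3→2, A5→3, A6→2.
Schedule A1@1, A2@1, A3@2, A4@1, A5@3, A6@2: h1:11  h2:13  h3:12  h4:12 — peak 13.

13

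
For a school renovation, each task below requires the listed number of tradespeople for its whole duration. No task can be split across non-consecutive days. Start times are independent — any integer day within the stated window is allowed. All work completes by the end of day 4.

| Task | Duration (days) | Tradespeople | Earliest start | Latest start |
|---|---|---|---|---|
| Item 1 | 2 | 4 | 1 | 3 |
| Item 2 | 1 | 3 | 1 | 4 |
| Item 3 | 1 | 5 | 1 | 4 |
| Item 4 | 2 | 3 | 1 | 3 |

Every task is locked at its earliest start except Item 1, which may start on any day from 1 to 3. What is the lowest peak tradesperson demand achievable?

11

Item 1@1: d1:15  d2:7  d3:0  d4:0 → peak 15
Item 1@2: d1:11  d2:7  d3:4  d4:0 → peak 11
Item 1@3: d1:11  d2:3  d3:4  d4:4 → peak 11
Best is Item 1@2, peak 11.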